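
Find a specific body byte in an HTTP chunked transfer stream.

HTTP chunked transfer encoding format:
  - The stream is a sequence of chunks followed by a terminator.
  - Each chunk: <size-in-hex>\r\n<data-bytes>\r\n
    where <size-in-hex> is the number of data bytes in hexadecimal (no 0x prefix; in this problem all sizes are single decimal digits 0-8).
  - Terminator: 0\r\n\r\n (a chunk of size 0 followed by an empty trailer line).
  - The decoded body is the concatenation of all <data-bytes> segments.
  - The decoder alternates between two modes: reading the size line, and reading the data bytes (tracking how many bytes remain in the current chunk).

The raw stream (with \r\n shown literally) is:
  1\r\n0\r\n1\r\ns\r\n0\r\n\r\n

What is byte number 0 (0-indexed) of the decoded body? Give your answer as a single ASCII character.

Answer: 0

Derivation:
Chunk 1: stream[0..1]='1' size=0x1=1, data at stream[3..4]='0' -> body[0..1], body so far='0'
Chunk 2: stream[6..7]='1' size=0x1=1, data at stream[9..10]='s' -> body[1..2], body so far='0s'
Chunk 3: stream[12..13]='0' size=0 (terminator). Final body='0s' (2 bytes)
Body byte 0 = '0'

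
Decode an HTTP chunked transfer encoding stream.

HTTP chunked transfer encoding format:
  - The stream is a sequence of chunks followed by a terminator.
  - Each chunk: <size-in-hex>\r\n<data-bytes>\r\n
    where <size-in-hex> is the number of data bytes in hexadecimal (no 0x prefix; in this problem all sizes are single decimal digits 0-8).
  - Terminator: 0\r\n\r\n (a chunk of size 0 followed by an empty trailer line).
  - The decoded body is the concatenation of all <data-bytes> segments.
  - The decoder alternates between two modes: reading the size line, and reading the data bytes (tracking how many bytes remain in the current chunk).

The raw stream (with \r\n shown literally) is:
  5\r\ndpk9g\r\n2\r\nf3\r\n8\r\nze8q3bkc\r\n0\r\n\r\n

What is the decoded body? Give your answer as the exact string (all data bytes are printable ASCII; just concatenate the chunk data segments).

Answer: dpk9gf3ze8q3bkc

Derivation:
Chunk 1: stream[0..1]='5' size=0x5=5, data at stream[3..8]='dpk9g' -> body[0..5], body so far='dpk9g'
Chunk 2: stream[10..11]='2' size=0x2=2, data at stream[13..15]='f3' -> body[5..7], body so far='dpk9gf3'
Chunk 3: stream[17..18]='8' size=0x8=8, data at stream[20..28]='ze8q3bkc' -> body[7..15], body so far='dpk9gf3ze8q3bkc'
Chunk 4: stream[30..31]='0' size=0 (terminator). Final body='dpk9gf3ze8q3bkc' (15 bytes)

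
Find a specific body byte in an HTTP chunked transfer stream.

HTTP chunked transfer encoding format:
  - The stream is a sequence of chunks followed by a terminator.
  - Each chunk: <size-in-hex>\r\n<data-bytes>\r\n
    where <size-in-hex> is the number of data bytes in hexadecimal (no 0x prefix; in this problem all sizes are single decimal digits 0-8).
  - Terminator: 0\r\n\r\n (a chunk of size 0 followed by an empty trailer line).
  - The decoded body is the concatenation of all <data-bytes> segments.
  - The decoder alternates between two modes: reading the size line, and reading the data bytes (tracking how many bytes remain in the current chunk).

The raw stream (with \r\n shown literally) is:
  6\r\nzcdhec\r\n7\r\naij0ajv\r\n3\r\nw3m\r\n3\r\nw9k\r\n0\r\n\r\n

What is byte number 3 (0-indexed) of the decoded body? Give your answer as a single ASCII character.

Answer: h

Derivation:
Chunk 1: stream[0..1]='6' size=0x6=6, data at stream[3..9]='zcdhec' -> body[0..6], body so far='zcdhec'
Chunk 2: stream[11..12]='7' size=0x7=7, data at stream[14..21]='aij0ajv' -> body[6..13], body so far='zcdhecaij0ajv'
Chunk 3: stream[23..24]='3' size=0x3=3, data at stream[26..29]='w3m' -> body[13..16], body so far='zcdhecaij0ajvw3m'
Chunk 4: stream[31..32]='3' size=0x3=3, data at stream[34..37]='w9k' -> body[16..19], body so far='zcdhecaij0ajvw3mw9k'
Chunk 5: stream[39..40]='0' size=0 (terminator). Final body='zcdhecaij0ajvw3mw9k' (19 bytes)
Body byte 3 = 'h'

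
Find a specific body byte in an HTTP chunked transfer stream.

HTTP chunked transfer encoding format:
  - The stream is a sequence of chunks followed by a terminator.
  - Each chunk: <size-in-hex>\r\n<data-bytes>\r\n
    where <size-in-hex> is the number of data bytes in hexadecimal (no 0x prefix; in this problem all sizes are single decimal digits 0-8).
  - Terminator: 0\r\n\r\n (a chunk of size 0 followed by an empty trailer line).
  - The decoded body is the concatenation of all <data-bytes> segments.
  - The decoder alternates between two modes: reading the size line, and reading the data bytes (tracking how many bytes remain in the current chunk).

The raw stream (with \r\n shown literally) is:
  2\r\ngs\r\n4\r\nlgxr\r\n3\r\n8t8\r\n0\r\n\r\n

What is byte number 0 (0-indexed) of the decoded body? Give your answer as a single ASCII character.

Answer: g

Derivation:
Chunk 1: stream[0..1]='2' size=0x2=2, data at stream[3..5]='gs' -> body[0..2], body so far='gs'
Chunk 2: stream[7..8]='4' size=0x4=4, data at stream[10..14]='lgxr' -> body[2..6], body so far='gslgxr'
Chunk 3: stream[16..17]='3' size=0x3=3, data at stream[19..22]='8t8' -> body[6..9], body so far='gslgxr8t8'
Chunk 4: stream[24..25]='0' size=0 (terminator). Final body='gslgxr8t8' (9 bytes)
Body byte 0 = 'g'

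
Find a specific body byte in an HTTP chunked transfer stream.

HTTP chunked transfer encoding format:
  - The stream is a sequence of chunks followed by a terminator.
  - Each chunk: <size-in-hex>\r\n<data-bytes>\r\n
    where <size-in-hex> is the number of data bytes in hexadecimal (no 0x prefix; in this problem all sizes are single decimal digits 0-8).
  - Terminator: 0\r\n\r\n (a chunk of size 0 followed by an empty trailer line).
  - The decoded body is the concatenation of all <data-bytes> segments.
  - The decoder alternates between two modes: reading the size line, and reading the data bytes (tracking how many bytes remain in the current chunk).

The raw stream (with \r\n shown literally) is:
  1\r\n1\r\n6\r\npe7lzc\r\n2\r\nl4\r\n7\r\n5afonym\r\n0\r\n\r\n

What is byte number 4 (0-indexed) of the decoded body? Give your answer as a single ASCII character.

Chunk 1: stream[0..1]='1' size=0x1=1, data at stream[3..4]='1' -> body[0..1], body so far='1'
Chunk 2: stream[6..7]='6' size=0x6=6, data at stream[9..15]='pe7lzc' -> body[1..7], body so far='1pe7lzc'
Chunk 3: stream[17..18]='2' size=0x2=2, data at stream[20..22]='l4' -> body[7..9], body so far='1pe7lzcl4'
Chunk 4: stream[24..25]='7' size=0x7=7, data at stream[27..34]='5afonym' -> body[9..16], body so far='1pe7lzcl45afonym'
Chunk 5: stream[36..37]='0' size=0 (terminator). Final body='1pe7lzcl45afonym' (16 bytes)
Body byte 4 = 'l'

Answer: l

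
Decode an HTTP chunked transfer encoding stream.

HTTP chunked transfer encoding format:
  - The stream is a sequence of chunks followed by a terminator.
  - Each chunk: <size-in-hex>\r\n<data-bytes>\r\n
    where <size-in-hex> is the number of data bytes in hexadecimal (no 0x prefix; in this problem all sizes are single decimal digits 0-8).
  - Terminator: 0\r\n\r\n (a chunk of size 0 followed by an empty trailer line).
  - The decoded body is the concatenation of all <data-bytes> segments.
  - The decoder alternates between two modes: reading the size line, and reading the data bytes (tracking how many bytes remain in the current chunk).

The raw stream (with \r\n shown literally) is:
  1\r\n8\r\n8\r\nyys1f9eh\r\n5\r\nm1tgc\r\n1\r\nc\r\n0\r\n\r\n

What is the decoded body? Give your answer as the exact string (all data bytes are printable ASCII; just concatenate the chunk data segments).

Chunk 1: stream[0..1]='1' size=0x1=1, data at stream[3..4]='8' -> body[0..1], body so far='8'
Chunk 2: stream[6..7]='8' size=0x8=8, data at stream[9..17]='yys1f9eh' -> body[1..9], body so far='8yys1f9eh'
Chunk 3: stream[19..20]='5' size=0x5=5, data at stream[22..27]='m1tgc' -> body[9..14], body so far='8yys1f9ehm1tgc'
Chunk 4: stream[29..30]='1' size=0x1=1, data at stream[32..33]='c' -> body[14..15], body so far='8yys1f9ehm1tgcc'
Chunk 5: stream[35..36]='0' size=0 (terminator). Final body='8yys1f9ehm1tgcc' (15 bytes)

Answer: 8yys1f9ehm1tgcc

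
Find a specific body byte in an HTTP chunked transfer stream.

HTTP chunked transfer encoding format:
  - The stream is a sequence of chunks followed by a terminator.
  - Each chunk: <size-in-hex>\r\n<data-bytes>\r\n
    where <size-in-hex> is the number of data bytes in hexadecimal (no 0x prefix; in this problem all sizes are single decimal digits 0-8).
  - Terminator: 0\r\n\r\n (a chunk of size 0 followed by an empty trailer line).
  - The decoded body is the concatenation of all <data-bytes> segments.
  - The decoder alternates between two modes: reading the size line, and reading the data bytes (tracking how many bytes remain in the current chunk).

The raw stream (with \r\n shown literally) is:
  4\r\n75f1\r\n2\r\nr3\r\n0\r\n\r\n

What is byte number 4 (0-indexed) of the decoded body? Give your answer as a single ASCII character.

Answer: r

Derivation:
Chunk 1: stream[0..1]='4' size=0x4=4, data at stream[3..7]='75f1' -> body[0..4], body so far='75f1'
Chunk 2: stream[9..10]='2' size=0x2=2, data at stream[12..14]='r3' -> body[4..6], body so far='75f1r3'
Chunk 3: stream[16..17]='0' size=0 (terminator). Final body='75f1r3' (6 bytes)
Body byte 4 = 'r'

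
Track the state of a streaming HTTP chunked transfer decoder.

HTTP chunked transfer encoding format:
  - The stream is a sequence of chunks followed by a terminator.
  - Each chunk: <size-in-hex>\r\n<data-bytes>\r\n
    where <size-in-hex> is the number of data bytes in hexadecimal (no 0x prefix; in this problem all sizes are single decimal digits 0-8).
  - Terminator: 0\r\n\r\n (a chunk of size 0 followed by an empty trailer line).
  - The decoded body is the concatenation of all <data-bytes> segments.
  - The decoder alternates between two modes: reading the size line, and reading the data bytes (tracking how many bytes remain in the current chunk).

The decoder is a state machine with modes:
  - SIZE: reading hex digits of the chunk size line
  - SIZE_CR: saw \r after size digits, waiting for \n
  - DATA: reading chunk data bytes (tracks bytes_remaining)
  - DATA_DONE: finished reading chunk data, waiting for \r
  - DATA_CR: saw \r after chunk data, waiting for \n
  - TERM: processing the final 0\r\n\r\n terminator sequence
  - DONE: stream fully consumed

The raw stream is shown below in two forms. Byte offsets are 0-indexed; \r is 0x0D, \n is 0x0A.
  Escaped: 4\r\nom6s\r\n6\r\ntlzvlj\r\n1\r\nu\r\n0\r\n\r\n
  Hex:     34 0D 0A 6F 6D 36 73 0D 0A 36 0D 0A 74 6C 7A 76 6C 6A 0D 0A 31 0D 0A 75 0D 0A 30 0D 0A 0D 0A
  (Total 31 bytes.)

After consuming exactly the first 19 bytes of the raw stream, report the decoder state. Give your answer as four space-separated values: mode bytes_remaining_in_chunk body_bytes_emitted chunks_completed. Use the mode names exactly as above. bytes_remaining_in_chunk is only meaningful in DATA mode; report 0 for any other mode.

Byte 0 = '4': mode=SIZE remaining=0 emitted=0 chunks_done=0
Byte 1 = 0x0D: mode=SIZE_CR remaining=0 emitted=0 chunks_done=0
Byte 2 = 0x0A: mode=DATA remaining=4 emitted=0 chunks_done=0
Byte 3 = 'o': mode=DATA remaining=3 emitted=1 chunks_done=0
Byte 4 = 'm': mode=DATA remaining=2 emitted=2 chunks_done=0
Byte 5 = '6': mode=DATA remaining=1 emitted=3 chunks_done=0
Byte 6 = 's': mode=DATA_DONE remaining=0 emitted=4 chunks_done=0
Byte 7 = 0x0D: mode=DATA_CR remaining=0 emitted=4 chunks_done=0
Byte 8 = 0x0A: mode=SIZE remaining=0 emitted=4 chunks_done=1
Byte 9 = '6': mode=SIZE remaining=0 emitted=4 chunks_done=1
Byte 10 = 0x0D: mode=SIZE_CR remaining=0 emitted=4 chunks_done=1
Byte 11 = 0x0A: mode=DATA remaining=6 emitted=4 chunks_done=1
Byte 12 = 't': mode=DATA remaining=5 emitted=5 chunks_done=1
Byte 13 = 'l': mode=DATA remaining=4 emitted=6 chunks_done=1
Byte 14 = 'z': mode=DATA remaining=3 emitted=7 chunks_done=1
Byte 15 = 'v': mode=DATA remaining=2 emitted=8 chunks_done=1
Byte 16 = 'l': mode=DATA remaining=1 emitted=9 chunks_done=1
Byte 17 = 'j': mode=DATA_DONE remaining=0 emitted=10 chunks_done=1
Byte 18 = 0x0D: mode=DATA_CR remaining=0 emitted=10 chunks_done=1

Answer: DATA_CR 0 10 1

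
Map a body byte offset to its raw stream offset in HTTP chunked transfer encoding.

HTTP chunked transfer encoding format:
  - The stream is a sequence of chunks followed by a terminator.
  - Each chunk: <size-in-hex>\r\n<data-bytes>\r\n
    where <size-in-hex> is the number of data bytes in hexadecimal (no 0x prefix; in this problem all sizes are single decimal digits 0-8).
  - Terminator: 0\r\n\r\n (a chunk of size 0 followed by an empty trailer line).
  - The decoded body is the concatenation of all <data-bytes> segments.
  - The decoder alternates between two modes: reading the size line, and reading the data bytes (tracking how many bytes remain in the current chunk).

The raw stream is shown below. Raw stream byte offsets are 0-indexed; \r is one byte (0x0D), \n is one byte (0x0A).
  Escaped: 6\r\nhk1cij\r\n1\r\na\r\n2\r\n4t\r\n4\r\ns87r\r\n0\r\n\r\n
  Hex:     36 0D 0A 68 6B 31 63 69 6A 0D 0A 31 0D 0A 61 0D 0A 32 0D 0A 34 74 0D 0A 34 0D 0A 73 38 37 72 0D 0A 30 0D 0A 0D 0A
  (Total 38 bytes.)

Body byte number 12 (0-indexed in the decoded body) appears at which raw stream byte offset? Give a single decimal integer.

Answer: 30

Derivation:
Chunk 1: stream[0..1]='6' size=0x6=6, data at stream[3..9]='hk1cij' -> body[0..6], body so far='hk1cij'
Chunk 2: stream[11..12]='1' size=0x1=1, data at stream[14..15]='a' -> body[6..7], body so far='hk1cija'
Chunk 3: stream[17..18]='2' size=0x2=2, data at stream[20..22]='4t' -> body[7..9], body so far='hk1cija4t'
Chunk 4: stream[24..25]='4' size=0x4=4, data at stream[27..31]='s87r' -> body[9..13], body so far='hk1cija4ts87r'
Chunk 5: stream[33..34]='0' size=0 (terminator). Final body='hk1cija4ts87r' (13 bytes)
Body byte 12 at stream offset 30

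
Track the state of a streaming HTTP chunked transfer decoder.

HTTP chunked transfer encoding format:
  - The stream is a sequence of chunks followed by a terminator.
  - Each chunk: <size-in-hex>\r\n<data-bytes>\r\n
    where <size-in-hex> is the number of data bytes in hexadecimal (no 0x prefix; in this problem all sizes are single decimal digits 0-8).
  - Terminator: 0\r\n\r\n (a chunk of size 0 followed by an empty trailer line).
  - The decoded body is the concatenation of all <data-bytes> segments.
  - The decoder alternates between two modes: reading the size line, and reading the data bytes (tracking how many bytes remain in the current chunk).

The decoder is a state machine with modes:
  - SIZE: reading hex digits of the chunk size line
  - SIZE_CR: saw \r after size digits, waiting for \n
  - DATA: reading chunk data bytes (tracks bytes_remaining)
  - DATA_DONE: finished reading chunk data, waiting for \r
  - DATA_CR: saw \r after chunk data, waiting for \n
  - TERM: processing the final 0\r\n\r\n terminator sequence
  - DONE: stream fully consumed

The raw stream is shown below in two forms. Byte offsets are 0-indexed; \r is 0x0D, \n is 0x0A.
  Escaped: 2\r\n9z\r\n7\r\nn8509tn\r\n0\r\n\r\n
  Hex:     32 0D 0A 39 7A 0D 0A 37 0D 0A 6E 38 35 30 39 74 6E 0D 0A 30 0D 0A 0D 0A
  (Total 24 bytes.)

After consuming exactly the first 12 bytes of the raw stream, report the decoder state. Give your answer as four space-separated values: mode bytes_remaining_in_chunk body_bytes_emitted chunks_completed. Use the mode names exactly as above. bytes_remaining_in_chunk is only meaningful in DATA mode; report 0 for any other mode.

Answer: DATA 5 4 1

Derivation:
Byte 0 = '2': mode=SIZE remaining=0 emitted=0 chunks_done=0
Byte 1 = 0x0D: mode=SIZE_CR remaining=0 emitted=0 chunks_done=0
Byte 2 = 0x0A: mode=DATA remaining=2 emitted=0 chunks_done=0
Byte 3 = '9': mode=DATA remaining=1 emitted=1 chunks_done=0
Byte 4 = 'z': mode=DATA_DONE remaining=0 emitted=2 chunks_done=0
Byte 5 = 0x0D: mode=DATA_CR remaining=0 emitted=2 chunks_done=0
Byte 6 = 0x0A: mode=SIZE remaining=0 emitted=2 chunks_done=1
Byte 7 = '7': mode=SIZE remaining=0 emitted=2 chunks_done=1
Byte 8 = 0x0D: mode=SIZE_CR remaining=0 emitted=2 chunks_done=1
Byte 9 = 0x0A: mode=DATA remaining=7 emitted=2 chunks_done=1
Byte 10 = 'n': mode=DATA remaining=6 emitted=3 chunks_done=1
Byte 11 = '8': mode=DATA remaining=5 emitted=4 chunks_done=1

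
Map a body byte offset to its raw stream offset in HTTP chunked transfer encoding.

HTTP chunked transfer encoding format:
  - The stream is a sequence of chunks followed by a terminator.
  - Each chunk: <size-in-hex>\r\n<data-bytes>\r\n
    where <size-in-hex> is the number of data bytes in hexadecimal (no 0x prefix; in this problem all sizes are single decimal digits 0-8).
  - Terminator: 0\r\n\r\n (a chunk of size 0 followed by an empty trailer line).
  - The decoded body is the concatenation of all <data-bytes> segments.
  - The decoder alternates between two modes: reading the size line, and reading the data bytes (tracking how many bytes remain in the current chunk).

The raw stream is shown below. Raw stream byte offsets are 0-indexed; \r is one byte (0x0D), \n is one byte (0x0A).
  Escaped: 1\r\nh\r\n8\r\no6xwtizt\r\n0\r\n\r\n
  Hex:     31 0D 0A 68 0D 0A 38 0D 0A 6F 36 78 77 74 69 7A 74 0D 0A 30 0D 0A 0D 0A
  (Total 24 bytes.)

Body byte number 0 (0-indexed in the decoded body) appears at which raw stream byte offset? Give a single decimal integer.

Answer: 3

Derivation:
Chunk 1: stream[0..1]='1' size=0x1=1, data at stream[3..4]='h' -> body[0..1], body so far='h'
Chunk 2: stream[6..7]='8' size=0x8=8, data at stream[9..17]='o6xwtizt' -> body[1..9], body so far='ho6xwtizt'
Chunk 3: stream[19..20]='0' size=0 (terminator). Final body='ho6xwtizt' (9 bytes)
Body byte 0 at stream offset 3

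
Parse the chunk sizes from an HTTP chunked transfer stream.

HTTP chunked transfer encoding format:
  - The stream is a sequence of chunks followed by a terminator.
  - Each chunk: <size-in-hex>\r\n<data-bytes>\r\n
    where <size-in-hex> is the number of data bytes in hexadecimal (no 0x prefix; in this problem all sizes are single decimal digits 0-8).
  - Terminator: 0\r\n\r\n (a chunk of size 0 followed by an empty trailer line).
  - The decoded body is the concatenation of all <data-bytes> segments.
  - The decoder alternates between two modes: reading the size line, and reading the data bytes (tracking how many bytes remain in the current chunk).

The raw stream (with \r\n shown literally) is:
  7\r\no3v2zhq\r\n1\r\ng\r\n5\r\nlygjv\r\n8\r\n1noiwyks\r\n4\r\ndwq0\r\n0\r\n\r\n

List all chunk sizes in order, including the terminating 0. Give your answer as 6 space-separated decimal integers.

Chunk 1: stream[0..1]='7' size=0x7=7, data at stream[3..10]='o3v2zhq' -> body[0..7], body so far='o3v2zhq'
Chunk 2: stream[12..13]='1' size=0x1=1, data at stream[15..16]='g' -> body[7..8], body so far='o3v2zhqg'
Chunk 3: stream[18..19]='5' size=0x5=5, data at stream[21..26]='lygjv' -> body[8..13], body so far='o3v2zhqglygjv'
Chunk 4: stream[28..29]='8' size=0x8=8, data at stream[31..39]='1noiwyks' -> body[13..21], body so far='o3v2zhqglygjv1noiwyks'
Chunk 5: stream[41..42]='4' size=0x4=4, data at stream[44..48]='dwq0' -> body[21..25], body so far='o3v2zhqglygjv1noiwyksdwq0'
Chunk 6: stream[50..51]='0' size=0 (terminator). Final body='o3v2zhqglygjv1noiwyksdwq0' (25 bytes)

Answer: 7 1 5 8 4 0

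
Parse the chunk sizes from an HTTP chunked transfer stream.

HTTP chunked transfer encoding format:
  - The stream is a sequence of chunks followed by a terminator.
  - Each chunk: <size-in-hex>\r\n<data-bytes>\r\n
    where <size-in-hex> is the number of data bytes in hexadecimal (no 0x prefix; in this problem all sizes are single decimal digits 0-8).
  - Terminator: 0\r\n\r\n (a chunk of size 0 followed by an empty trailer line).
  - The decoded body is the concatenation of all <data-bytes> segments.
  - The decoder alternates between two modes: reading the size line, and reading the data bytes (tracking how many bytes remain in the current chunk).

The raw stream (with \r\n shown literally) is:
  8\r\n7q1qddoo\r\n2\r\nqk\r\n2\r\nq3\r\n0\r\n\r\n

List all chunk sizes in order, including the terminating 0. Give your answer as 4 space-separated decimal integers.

Chunk 1: stream[0..1]='8' size=0x8=8, data at stream[3..11]='7q1qddoo' -> body[0..8], body so far='7q1qddoo'
Chunk 2: stream[13..14]='2' size=0x2=2, data at stream[16..18]='qk' -> body[8..10], body so far='7q1qddooqk'
Chunk 3: stream[20..21]='2' size=0x2=2, data at stream[23..25]='q3' -> body[10..12], body so far='7q1qddooqkq3'
Chunk 4: stream[27..28]='0' size=0 (terminator). Final body='7q1qddooqkq3' (12 bytes)

Answer: 8 2 2 0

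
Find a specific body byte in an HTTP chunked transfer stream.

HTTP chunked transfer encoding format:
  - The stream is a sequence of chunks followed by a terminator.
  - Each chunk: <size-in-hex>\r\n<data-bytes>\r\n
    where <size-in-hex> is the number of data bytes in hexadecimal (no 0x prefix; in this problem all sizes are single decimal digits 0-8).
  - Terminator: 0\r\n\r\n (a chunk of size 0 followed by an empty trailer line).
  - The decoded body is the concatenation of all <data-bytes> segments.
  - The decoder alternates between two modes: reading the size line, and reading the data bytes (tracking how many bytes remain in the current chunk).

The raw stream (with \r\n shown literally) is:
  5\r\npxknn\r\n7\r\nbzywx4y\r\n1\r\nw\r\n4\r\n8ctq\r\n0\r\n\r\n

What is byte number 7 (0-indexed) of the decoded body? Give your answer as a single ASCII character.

Chunk 1: stream[0..1]='5' size=0x5=5, data at stream[3..8]='pxknn' -> body[0..5], body so far='pxknn'
Chunk 2: stream[10..11]='7' size=0x7=7, data at stream[13..20]='bzywx4y' -> body[5..12], body so far='pxknnbzywx4y'
Chunk 3: stream[22..23]='1' size=0x1=1, data at stream[25..26]='w' -> body[12..13], body so far='pxknnbzywx4yw'
Chunk 4: stream[28..29]='4' size=0x4=4, data at stream[31..35]='8ctq' -> body[13..17], body so far='pxknnbzywx4yw8ctq'
Chunk 5: stream[37..38]='0' size=0 (terminator). Final body='pxknnbzywx4yw8ctq' (17 bytes)
Body byte 7 = 'y'

Answer: y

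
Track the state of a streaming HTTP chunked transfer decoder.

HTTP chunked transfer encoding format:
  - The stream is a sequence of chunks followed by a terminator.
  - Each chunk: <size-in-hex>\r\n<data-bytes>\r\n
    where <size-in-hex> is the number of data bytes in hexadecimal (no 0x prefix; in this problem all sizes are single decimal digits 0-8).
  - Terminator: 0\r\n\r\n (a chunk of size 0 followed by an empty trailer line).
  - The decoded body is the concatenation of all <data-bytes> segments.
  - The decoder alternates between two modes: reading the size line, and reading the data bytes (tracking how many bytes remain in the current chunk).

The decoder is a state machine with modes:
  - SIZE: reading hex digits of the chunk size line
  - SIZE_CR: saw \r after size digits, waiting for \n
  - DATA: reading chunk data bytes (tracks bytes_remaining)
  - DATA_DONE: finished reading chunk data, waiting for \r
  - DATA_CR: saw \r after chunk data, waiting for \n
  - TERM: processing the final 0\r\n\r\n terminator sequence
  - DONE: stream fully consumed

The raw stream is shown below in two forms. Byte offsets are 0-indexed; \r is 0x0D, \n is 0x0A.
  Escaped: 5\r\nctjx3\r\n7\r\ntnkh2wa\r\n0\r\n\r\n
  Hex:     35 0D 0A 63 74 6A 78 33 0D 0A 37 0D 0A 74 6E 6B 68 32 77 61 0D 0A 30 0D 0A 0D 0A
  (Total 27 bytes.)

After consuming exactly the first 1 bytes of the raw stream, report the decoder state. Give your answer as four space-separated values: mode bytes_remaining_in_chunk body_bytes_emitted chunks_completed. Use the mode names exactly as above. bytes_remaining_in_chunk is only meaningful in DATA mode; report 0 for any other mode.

Answer: SIZE 0 0 0

Derivation:
Byte 0 = '5': mode=SIZE remaining=0 emitted=0 chunks_done=0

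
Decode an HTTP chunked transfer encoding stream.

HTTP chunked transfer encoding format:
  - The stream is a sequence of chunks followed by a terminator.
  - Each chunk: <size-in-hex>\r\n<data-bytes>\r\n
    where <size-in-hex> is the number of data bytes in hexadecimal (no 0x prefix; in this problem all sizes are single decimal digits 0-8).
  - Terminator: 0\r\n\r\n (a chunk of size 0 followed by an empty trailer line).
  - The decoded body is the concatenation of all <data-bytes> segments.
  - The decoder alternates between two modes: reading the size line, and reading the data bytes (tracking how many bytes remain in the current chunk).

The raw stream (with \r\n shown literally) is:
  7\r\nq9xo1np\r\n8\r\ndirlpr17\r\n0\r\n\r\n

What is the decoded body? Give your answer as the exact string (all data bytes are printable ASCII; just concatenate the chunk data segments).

Chunk 1: stream[0..1]='7' size=0x7=7, data at stream[3..10]='q9xo1np' -> body[0..7], body so far='q9xo1np'
Chunk 2: stream[12..13]='8' size=0x8=8, data at stream[15..23]='dirlpr17' -> body[7..15], body so far='q9xo1npdirlpr17'
Chunk 3: stream[25..26]='0' size=0 (terminator). Final body='q9xo1npdirlpr17' (15 bytes)

Answer: q9xo1npdirlpr17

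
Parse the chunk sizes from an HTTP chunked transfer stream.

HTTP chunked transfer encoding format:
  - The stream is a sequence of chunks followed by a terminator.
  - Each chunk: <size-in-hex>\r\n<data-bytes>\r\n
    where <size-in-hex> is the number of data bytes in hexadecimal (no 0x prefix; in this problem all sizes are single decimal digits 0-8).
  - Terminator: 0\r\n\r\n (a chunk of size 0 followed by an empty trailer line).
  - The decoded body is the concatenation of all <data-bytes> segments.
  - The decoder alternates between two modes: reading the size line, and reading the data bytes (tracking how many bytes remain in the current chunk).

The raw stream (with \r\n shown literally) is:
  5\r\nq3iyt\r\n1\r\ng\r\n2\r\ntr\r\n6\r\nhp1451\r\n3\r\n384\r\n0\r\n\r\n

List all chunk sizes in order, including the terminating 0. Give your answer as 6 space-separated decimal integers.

Answer: 5 1 2 6 3 0

Derivation:
Chunk 1: stream[0..1]='5' size=0x5=5, data at stream[3..8]='q3iyt' -> body[0..5], body so far='q3iyt'
Chunk 2: stream[10..11]='1' size=0x1=1, data at stream[13..14]='g' -> body[5..6], body so far='q3iytg'
Chunk 3: stream[16..17]='2' size=0x2=2, data at stream[19..21]='tr' -> body[6..8], body so far='q3iytgtr'
Chunk 4: stream[23..24]='6' size=0x6=6, data at stream[26..32]='hp1451' -> body[8..14], body so far='q3iytgtrhp1451'
Chunk 5: stream[34..35]='3' size=0x3=3, data at stream[37..40]='384' -> body[14..17], body so far='q3iytgtrhp1451384'
Chunk 6: stream[42..43]='0' size=0 (terminator). Final body='q3iytgtrhp1451384' (17 bytes)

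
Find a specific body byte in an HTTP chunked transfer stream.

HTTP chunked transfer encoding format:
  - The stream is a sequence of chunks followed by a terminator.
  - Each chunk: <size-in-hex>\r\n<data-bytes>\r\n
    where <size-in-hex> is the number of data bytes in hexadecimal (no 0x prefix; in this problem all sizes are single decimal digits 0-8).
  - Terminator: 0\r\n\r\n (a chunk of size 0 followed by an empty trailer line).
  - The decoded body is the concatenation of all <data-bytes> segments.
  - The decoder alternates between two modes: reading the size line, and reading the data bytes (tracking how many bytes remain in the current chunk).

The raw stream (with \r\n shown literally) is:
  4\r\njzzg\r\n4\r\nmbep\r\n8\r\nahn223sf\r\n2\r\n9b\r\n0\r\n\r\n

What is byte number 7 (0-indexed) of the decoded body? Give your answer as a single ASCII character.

Chunk 1: stream[0..1]='4' size=0x4=4, data at stream[3..7]='jzzg' -> body[0..4], body so far='jzzg'
Chunk 2: stream[9..10]='4' size=0x4=4, data at stream[12..16]='mbep' -> body[4..8], body so far='jzzgmbep'
Chunk 3: stream[18..19]='8' size=0x8=8, data at stream[21..29]='ahn223sf' -> body[8..16], body so far='jzzgmbepahn223sf'
Chunk 4: stream[31..32]='2' size=0x2=2, data at stream[34..36]='9b' -> body[16..18], body so far='jzzgmbepahn223sf9b'
Chunk 5: stream[38..39]='0' size=0 (terminator). Final body='jzzgmbepahn223sf9b' (18 bytes)
Body byte 7 = 'p'

Answer: p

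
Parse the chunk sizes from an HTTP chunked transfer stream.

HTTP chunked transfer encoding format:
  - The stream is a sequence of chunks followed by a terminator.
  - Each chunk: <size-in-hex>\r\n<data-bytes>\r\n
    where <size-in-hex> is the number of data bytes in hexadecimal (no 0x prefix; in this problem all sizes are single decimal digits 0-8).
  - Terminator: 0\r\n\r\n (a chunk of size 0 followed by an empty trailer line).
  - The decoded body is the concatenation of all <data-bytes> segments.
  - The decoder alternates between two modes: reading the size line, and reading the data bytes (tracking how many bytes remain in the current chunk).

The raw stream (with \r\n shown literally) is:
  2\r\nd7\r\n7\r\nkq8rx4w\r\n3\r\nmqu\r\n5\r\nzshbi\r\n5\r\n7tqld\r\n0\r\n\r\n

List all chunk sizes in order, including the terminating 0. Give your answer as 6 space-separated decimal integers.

Chunk 1: stream[0..1]='2' size=0x2=2, data at stream[3..5]='d7' -> body[0..2], body so far='d7'
Chunk 2: stream[7..8]='7' size=0x7=7, data at stream[10..17]='kq8rx4w' -> body[2..9], body so far='d7kq8rx4w'
Chunk 3: stream[19..20]='3' size=0x3=3, data at stream[22..25]='mqu' -> body[9..12], body so far='d7kq8rx4wmqu'
Chunk 4: stream[27..28]='5' size=0x5=5, data at stream[30..35]='zshbi' -> body[12..17], body so far='d7kq8rx4wmquzshbi'
Chunk 5: stream[37..38]='5' size=0x5=5, data at stream[40..45]='7tqld' -> body[17..22], body so far='d7kq8rx4wmquzshbi7tqld'
Chunk 6: stream[47..48]='0' size=0 (terminator). Final body='d7kq8rx4wmquzshbi7tqld' (22 bytes)

Answer: 2 7 3 5 5 0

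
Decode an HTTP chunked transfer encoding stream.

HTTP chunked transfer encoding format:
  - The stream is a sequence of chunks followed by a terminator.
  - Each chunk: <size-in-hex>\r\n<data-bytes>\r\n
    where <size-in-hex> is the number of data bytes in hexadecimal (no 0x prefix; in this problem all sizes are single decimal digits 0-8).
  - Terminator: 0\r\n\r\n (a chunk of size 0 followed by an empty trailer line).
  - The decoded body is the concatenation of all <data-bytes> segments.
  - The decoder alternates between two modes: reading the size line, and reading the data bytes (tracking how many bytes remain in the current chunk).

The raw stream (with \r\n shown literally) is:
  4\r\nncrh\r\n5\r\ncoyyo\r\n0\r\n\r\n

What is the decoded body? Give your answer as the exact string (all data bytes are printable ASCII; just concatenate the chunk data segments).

Chunk 1: stream[0..1]='4' size=0x4=4, data at stream[3..7]='ncrh' -> body[0..4], body so far='ncrh'
Chunk 2: stream[9..10]='5' size=0x5=5, data at stream[12..17]='coyyo' -> body[4..9], body so far='ncrhcoyyo'
Chunk 3: stream[19..20]='0' size=0 (terminator). Final body='ncrhcoyyo' (9 bytes)

Answer: ncrhcoyyo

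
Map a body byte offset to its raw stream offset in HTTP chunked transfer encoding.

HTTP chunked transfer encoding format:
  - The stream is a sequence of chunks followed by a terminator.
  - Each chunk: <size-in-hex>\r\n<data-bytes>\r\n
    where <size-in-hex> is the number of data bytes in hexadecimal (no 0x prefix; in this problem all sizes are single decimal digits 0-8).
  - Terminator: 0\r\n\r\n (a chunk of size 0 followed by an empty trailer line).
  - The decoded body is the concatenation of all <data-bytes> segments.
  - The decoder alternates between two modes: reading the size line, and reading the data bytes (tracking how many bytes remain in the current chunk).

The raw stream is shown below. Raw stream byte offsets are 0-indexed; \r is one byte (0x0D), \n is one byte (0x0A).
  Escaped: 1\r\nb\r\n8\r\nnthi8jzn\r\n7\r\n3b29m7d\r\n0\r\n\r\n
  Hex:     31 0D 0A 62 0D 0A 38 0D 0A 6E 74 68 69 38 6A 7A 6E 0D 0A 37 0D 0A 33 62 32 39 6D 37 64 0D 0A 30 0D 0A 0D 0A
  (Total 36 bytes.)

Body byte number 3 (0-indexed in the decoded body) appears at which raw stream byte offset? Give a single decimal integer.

Chunk 1: stream[0..1]='1' size=0x1=1, data at stream[3..4]='b' -> body[0..1], body so far='b'
Chunk 2: stream[6..7]='8' size=0x8=8, data at stream[9..17]='nthi8jzn' -> body[1..9], body so far='bnthi8jzn'
Chunk 3: stream[19..20]='7' size=0x7=7, data at stream[22..29]='3b29m7d' -> body[9..16], body so far='bnthi8jzn3b29m7d'
Chunk 4: stream[31..32]='0' size=0 (terminator). Final body='bnthi8jzn3b29m7d' (16 bytes)
Body byte 3 at stream offset 11

Answer: 11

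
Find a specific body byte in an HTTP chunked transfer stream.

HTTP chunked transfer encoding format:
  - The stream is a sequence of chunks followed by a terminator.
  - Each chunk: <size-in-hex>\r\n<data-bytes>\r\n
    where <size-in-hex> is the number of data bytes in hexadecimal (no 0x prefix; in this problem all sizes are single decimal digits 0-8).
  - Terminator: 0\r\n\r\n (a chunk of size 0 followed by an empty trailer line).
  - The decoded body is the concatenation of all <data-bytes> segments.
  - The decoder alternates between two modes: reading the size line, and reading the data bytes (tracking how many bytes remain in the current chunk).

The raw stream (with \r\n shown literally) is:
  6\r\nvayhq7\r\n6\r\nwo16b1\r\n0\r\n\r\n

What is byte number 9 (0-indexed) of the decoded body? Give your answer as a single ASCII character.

Answer: 6

Derivation:
Chunk 1: stream[0..1]='6' size=0x6=6, data at stream[3..9]='vayhq7' -> body[0..6], body so far='vayhq7'
Chunk 2: stream[11..12]='6' size=0x6=6, data at stream[14..20]='wo16b1' -> body[6..12], body so far='vayhq7wo16b1'
Chunk 3: stream[22..23]='0' size=0 (terminator). Final body='vayhq7wo16b1' (12 bytes)
Body byte 9 = '6'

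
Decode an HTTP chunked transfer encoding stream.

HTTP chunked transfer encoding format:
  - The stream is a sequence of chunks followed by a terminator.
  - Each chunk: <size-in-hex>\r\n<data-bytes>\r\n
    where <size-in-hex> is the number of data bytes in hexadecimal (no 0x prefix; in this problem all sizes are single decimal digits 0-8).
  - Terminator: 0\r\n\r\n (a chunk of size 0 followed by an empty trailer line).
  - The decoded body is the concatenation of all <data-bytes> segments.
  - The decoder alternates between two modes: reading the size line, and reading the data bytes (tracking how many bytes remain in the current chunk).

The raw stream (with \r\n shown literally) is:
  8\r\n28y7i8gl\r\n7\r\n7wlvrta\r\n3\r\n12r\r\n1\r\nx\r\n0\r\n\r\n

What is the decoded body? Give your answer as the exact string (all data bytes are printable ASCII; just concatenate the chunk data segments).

Answer: 28y7i8gl7wlvrta12rx

Derivation:
Chunk 1: stream[0..1]='8' size=0x8=8, data at stream[3..11]='28y7i8gl' -> body[0..8], body so far='28y7i8gl'
Chunk 2: stream[13..14]='7' size=0x7=7, data at stream[16..23]='7wlvrta' -> body[8..15], body so far='28y7i8gl7wlvrta'
Chunk 3: stream[25..26]='3' size=0x3=3, data at stream[28..31]='12r' -> body[15..18], body so far='28y7i8gl7wlvrta12r'
Chunk 4: stream[33..34]='1' size=0x1=1, data at stream[36..37]='x' -> body[18..19], body so far='28y7i8gl7wlvrta12rx'
Chunk 5: stream[39..40]='0' size=0 (terminator). Final body='28y7i8gl7wlvrta12rx' (19 bytes)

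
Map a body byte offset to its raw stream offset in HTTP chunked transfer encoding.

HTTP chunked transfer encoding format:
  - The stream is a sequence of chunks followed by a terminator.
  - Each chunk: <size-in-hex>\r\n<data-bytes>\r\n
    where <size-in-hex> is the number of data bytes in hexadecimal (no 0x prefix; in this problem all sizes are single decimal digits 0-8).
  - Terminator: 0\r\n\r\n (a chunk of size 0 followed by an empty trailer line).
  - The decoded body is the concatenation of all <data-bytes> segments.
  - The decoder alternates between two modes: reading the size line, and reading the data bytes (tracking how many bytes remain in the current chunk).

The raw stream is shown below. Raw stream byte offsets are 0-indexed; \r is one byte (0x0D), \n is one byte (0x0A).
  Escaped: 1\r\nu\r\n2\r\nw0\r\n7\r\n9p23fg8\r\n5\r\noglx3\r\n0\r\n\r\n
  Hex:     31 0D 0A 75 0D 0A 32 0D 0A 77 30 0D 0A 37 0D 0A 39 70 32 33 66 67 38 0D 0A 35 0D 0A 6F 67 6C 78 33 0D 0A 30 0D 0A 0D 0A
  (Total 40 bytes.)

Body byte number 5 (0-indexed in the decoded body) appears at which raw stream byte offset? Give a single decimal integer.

Chunk 1: stream[0..1]='1' size=0x1=1, data at stream[3..4]='u' -> body[0..1], body so far='u'
Chunk 2: stream[6..7]='2' size=0x2=2, data at stream[9..11]='w0' -> body[1..3], body so far='uw0'
Chunk 3: stream[13..14]='7' size=0x7=7, data at stream[16..23]='9p23fg8' -> body[3..10], body so far='uw09p23fg8'
Chunk 4: stream[25..26]='5' size=0x5=5, data at stream[28..33]='oglx3' -> body[10..15], body so far='uw09p23fg8oglx3'
Chunk 5: stream[35..36]='0' size=0 (terminator). Final body='uw09p23fg8oglx3' (15 bytes)
Body byte 5 at stream offset 18

Answer: 18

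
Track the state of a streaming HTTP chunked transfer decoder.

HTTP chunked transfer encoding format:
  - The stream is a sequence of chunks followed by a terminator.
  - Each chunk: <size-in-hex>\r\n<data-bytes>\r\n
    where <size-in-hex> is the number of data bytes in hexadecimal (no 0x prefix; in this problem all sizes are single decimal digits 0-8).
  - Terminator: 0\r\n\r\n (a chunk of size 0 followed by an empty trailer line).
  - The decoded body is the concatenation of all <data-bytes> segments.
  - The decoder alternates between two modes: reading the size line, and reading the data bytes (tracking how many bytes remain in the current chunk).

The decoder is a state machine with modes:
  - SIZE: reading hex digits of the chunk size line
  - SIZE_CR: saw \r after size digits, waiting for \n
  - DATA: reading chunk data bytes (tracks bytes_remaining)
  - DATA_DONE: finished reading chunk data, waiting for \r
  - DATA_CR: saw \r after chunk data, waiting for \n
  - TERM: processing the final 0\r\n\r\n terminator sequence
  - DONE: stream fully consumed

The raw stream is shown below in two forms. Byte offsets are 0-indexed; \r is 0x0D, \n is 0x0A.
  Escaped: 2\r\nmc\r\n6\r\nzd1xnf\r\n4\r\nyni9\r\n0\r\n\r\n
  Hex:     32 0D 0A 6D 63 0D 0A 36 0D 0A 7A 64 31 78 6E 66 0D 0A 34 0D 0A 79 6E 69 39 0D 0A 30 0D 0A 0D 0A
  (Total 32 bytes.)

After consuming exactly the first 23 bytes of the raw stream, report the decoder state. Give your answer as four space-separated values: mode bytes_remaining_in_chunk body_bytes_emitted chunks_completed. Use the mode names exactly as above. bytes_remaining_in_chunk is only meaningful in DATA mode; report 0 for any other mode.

Byte 0 = '2': mode=SIZE remaining=0 emitted=0 chunks_done=0
Byte 1 = 0x0D: mode=SIZE_CR remaining=0 emitted=0 chunks_done=0
Byte 2 = 0x0A: mode=DATA remaining=2 emitted=0 chunks_done=0
Byte 3 = 'm': mode=DATA remaining=1 emitted=1 chunks_done=0
Byte 4 = 'c': mode=DATA_DONE remaining=0 emitted=2 chunks_done=0
Byte 5 = 0x0D: mode=DATA_CR remaining=0 emitted=2 chunks_done=0
Byte 6 = 0x0A: mode=SIZE remaining=0 emitted=2 chunks_done=1
Byte 7 = '6': mode=SIZE remaining=0 emitted=2 chunks_done=1
Byte 8 = 0x0D: mode=SIZE_CR remaining=0 emitted=2 chunks_done=1
Byte 9 = 0x0A: mode=DATA remaining=6 emitted=2 chunks_done=1
Byte 10 = 'z': mode=DATA remaining=5 emitted=3 chunks_done=1
Byte 11 = 'd': mode=DATA remaining=4 emitted=4 chunks_done=1
Byte 12 = '1': mode=DATA remaining=3 emitted=5 chunks_done=1
Byte 13 = 'x': mode=DATA remaining=2 emitted=6 chunks_done=1
Byte 14 = 'n': mode=DATA remaining=1 emitted=7 chunks_done=1
Byte 15 = 'f': mode=DATA_DONE remaining=0 emitted=8 chunks_done=1
Byte 16 = 0x0D: mode=DATA_CR remaining=0 emitted=8 chunks_done=1
Byte 17 = 0x0A: mode=SIZE remaining=0 emitted=8 chunks_done=2
Byte 18 = '4': mode=SIZE remaining=0 emitted=8 chunks_done=2
Byte 19 = 0x0D: mode=SIZE_CR remaining=0 emitted=8 chunks_done=2
Byte 20 = 0x0A: mode=DATA remaining=4 emitted=8 chunks_done=2
Byte 21 = 'y': mode=DATA remaining=3 emitted=9 chunks_done=2
Byte 22 = 'n': mode=DATA remaining=2 emitted=10 chunks_done=2

Answer: DATA 2 10 2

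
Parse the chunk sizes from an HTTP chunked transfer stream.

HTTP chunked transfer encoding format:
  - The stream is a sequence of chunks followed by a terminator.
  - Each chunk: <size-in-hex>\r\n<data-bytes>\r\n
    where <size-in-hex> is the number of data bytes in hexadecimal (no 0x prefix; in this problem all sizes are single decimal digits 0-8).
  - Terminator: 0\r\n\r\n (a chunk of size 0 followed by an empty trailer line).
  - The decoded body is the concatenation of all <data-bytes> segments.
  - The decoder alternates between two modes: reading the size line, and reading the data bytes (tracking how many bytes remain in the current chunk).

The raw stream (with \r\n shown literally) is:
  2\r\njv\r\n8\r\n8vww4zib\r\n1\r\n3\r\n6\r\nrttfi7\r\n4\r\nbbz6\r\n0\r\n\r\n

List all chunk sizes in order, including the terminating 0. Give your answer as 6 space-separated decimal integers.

Chunk 1: stream[0..1]='2' size=0x2=2, data at stream[3..5]='jv' -> body[0..2], body so far='jv'
Chunk 2: stream[7..8]='8' size=0x8=8, data at stream[10..18]='8vww4zib' -> body[2..10], body so far='jv8vww4zib'
Chunk 3: stream[20..21]='1' size=0x1=1, data at stream[23..24]='3' -> body[10..11], body so far='jv8vww4zib3'
Chunk 4: stream[26..27]='6' size=0x6=6, data at stream[29..35]='rttfi7' -> body[11..17], body so far='jv8vww4zib3rttfi7'
Chunk 5: stream[37..38]='4' size=0x4=4, data at stream[40..44]='bbz6' -> body[17..21], body so far='jv8vww4zib3rttfi7bbz6'
Chunk 6: stream[46..47]='0' size=0 (terminator). Final body='jv8vww4zib3rttfi7bbz6' (21 bytes)

Answer: 2 8 1 6 4 0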